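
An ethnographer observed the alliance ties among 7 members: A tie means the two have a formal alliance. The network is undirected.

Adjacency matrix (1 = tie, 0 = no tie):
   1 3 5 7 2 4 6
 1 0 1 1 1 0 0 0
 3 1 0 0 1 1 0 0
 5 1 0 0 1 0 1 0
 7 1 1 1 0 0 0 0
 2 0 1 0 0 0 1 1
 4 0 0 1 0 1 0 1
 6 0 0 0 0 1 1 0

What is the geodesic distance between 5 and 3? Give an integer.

2

One shortest route is 5 – 1 – 3, which uses 2 edges, and 5 and 3 are not directly tied, so nothing shorter exists. So d(5,3) = 2.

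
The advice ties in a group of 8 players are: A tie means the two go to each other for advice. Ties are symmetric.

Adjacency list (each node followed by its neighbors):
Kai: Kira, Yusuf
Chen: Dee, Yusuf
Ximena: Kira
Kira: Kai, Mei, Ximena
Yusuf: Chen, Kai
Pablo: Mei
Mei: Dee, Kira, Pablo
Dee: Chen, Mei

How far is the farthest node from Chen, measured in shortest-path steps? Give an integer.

Distances from Chen: Dee:1, Kai:2, Kira:3, Mei:2, Pablo:3, Ximena:4, Yusuf:1.
The largest is 4 (to Ximena), so the eccentricity of Chen is 4.

4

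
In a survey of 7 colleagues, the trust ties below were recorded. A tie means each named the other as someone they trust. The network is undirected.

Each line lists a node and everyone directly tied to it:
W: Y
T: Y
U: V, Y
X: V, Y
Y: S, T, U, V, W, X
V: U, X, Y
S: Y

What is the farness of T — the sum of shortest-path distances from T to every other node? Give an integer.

Distances from T: S:2, U:2, V:2, W:2, X:2, Y:1.
Sum = 2 + 2 + 2 + 2 + 2 + 1 = 11.

11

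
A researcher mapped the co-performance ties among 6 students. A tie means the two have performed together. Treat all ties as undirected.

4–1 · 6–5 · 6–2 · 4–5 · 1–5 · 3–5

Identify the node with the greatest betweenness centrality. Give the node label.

Unnormalized betweenness of each node: 1:0, 2:0, 3:0, 4:0, 5:8, 6:4.
5 has the largest value, 8, making it the main broker — the node through which the most shortest paths run.

5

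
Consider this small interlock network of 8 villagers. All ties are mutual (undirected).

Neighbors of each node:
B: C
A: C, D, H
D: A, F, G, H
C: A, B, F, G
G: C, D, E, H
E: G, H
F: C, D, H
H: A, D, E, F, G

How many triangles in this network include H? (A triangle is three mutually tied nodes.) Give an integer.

H's neighbors: A, D, E, F, and G.
Neighbor pairs that are themselves tied: H–A–D; H–D–F; H–D–G; H–E–G. Each forms one triangle with H, for 4 in total.

4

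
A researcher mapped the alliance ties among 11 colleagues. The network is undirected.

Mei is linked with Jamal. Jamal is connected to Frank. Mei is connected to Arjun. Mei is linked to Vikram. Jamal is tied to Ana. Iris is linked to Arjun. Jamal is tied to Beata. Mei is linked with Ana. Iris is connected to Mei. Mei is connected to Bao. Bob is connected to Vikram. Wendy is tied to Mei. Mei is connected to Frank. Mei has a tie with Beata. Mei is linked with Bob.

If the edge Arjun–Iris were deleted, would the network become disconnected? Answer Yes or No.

No

Even without that edge, Arjun still reaches Iris via Arjun – Mei – Iris, so the network stays connected. Not a bridge.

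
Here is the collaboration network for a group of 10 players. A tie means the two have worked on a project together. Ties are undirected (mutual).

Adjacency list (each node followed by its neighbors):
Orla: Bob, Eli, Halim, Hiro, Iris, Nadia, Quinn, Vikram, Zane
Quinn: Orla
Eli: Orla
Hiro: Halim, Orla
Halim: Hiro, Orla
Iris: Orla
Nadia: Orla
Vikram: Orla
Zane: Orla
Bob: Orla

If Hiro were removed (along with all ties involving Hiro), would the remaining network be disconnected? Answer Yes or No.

No

Even without Hiro, every remaining node can still reach every other (the residual graph is connected), so Hiro is not a cut vertex.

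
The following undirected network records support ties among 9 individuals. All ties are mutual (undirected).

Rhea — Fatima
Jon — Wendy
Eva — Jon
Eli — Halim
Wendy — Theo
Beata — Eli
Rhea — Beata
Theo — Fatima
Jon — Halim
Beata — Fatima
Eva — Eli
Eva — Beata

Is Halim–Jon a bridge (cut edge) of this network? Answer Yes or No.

Even without that edge, Halim still reaches Jon via Halim – Eli – Eva – Jon, so the network stays connected. Not a bridge.

No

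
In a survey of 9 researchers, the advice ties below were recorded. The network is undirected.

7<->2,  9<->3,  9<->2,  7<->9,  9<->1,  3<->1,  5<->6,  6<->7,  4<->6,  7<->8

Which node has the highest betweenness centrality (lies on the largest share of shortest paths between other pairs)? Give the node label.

7

Unnormalized betweenness of each node: 1:0, 2:0, 3:0, 4:0, 5:0, 6:13, 7:19, 8:0, 9:12.
7 has the largest value, 19, making it the main broker — the node through which the most shortest paths run.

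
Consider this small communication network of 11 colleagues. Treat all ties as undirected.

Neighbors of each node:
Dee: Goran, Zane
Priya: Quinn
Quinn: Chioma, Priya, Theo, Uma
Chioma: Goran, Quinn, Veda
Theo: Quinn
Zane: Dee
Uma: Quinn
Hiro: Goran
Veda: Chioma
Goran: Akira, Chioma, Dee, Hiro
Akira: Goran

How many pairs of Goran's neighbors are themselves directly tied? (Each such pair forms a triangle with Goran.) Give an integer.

0

Goran's neighbors are Akira, Chioma, Dee, and Hiro, but none of them are tied to each other, so no triangle contains Goran.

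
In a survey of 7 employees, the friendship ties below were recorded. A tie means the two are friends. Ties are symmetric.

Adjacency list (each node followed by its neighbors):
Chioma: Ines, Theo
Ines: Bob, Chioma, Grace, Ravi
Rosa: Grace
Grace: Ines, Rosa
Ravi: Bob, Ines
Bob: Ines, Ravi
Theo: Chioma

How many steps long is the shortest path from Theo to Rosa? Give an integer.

One shortest route is Theo – Chioma – Ines – Grace – Rosa, which uses 4 edges, and at distance 3 from Theo we only reach {Bob, Grace, Ravi}, which does not include Rosa. So d(Theo,Rosa) = 4.

4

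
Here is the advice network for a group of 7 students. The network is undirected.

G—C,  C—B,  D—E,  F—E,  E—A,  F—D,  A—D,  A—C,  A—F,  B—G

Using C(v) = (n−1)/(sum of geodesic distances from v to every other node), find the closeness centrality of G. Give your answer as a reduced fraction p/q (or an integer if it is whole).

Distances from G: A:2, B:1, C:1, D:3, E:3, F:3. Sum = 13.
n = 7, so closeness = 6/13.

6/13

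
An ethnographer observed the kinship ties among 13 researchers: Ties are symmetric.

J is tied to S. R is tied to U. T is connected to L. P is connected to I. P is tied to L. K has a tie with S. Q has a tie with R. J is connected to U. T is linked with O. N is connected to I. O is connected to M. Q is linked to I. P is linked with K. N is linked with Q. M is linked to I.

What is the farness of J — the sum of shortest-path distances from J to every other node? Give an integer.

40

Distances from J: I:4, K:2, L:4, M:5, N:4, O:6, P:3, Q:3, R:2, S:1, T:5, U:1.
Sum = 4 + 2 + 4 + 5 + 4 + 6 + 3 + 3 + 2 + 1 + 5 + 1 = 40.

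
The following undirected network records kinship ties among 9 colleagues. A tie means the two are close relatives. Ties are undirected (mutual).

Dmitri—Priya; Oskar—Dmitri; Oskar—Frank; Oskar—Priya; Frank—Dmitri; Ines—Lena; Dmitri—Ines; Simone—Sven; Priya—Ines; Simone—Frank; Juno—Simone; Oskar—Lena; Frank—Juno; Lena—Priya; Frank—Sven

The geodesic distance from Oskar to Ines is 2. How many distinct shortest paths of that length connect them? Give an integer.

3

The shortest distance is 2. The length-2 paths are: Oskar–Priya–Ines; Oskar–Lena–Ines; Oskar–Dmitri–Ines.
That gives 3 distinct shortest paths.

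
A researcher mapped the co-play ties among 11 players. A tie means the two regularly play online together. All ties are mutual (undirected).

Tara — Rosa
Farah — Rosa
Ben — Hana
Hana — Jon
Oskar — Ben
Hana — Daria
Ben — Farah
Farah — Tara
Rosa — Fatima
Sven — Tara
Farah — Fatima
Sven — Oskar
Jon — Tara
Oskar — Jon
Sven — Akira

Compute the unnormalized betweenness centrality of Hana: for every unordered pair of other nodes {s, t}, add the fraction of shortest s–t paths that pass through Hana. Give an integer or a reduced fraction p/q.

19/2

Pairs whose geodesics pass through Hana — Farah–Daria: 1; Oskar–Daria: 2/2; Sven–Daria: 3/3; Fatima–Daria: 1; Tara–Daria: 1; Akira–Daria: 3/3; Rosa–Daria: 2/2; Jon–Daria: 1; Jon–Ben: 1/2; Daria–Ben: 1.
All other pairs contribute 0.
Summing the contributions gives betweenness(Hana) = 19/2.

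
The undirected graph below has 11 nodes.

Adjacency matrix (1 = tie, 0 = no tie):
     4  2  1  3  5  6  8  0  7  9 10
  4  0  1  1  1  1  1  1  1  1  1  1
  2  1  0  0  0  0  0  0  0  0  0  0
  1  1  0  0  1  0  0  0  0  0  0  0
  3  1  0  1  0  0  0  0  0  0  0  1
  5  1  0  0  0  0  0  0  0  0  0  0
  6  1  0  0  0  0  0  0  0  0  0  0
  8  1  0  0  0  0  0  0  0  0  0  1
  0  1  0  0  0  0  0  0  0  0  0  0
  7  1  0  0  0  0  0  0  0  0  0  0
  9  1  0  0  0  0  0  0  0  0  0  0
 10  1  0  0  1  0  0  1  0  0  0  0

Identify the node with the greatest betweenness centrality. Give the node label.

4

Unnormalized betweenness of each node: 0:0, 1:0, 2:0, 3:1/2, 4:41, 5:0, 6:0, 7:0, 8:0, 9:0, 10:1/2.
4 has the largest value, 41, making it the main broker — the node through which the most shortest paths run.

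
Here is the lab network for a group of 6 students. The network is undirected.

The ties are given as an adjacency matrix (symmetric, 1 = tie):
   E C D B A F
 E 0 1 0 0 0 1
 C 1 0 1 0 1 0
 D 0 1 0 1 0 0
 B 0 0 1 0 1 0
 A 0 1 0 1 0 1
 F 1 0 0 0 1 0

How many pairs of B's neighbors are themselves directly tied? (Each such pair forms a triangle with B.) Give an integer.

0

B's neighbors are A and D, but none of them are tied to each other, so no triangle contains B.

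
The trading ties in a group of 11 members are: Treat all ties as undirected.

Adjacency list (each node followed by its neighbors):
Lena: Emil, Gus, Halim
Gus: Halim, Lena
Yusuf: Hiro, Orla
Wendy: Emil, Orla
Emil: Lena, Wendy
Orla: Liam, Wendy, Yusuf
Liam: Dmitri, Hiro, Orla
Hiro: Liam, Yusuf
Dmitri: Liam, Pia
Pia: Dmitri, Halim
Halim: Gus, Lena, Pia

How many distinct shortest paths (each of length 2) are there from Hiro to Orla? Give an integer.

The shortest distance is 2. The length-2 paths are: Hiro–Yusuf–Orla; Hiro–Liam–Orla.
That gives 2 distinct shortest paths.

2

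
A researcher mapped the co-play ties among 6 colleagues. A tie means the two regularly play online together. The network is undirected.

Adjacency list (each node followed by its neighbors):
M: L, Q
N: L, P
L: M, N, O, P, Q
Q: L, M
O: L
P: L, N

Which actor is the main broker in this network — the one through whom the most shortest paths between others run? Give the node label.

Unnormalized betweenness of each node: L:8, M:0, N:0, O:0, P:0, Q:0.
L has the largest value, 8, making it the main broker — the node through which the most shortest paths run.

L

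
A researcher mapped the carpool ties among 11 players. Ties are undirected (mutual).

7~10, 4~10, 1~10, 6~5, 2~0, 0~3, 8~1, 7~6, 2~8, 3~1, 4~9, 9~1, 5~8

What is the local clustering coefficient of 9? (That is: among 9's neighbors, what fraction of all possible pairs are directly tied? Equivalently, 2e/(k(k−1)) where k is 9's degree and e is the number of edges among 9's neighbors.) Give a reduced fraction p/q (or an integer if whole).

0

9's neighbors: 1 and 4 (k = 2).
Possible neighbor pairs: C(2,2) = 1. Edges among them: none → e = 0.
Clustering(9) = 0/1.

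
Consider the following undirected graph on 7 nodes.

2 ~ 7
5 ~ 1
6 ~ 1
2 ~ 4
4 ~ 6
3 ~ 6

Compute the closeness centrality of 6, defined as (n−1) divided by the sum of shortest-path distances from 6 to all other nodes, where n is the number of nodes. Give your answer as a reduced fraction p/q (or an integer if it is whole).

Distances from 6: 1:1, 2:2, 3:1, 4:1, 5:2, 7:3. Sum = 10.
n = 7, so closeness = 6/10 = 3/5.

3/5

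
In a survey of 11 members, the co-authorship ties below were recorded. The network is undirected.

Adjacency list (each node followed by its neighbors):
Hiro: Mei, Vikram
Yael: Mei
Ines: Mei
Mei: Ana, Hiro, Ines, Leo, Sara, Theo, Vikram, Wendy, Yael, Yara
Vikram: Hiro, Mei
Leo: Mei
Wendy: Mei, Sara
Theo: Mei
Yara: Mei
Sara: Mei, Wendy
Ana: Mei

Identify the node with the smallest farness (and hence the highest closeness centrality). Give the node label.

Farness (sum of distances to all others) for each node — Ana:19, Hiro:18, Ines:19, Leo:19, Mei:10, Sara:18, Theo:19, Vikram:18, Wendy:18, Yael:19, Yara:19.
The smallest farness is 10, for Mei, so Mei has the highest closeness.

Mei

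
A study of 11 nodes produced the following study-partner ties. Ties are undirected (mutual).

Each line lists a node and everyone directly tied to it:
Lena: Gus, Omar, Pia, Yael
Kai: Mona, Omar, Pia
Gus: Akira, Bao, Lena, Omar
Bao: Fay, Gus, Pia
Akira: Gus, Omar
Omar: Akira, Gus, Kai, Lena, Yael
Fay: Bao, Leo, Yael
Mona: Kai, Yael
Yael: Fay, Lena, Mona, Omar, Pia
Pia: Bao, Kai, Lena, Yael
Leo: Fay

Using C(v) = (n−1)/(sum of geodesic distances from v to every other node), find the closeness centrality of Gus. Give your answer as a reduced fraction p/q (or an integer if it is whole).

Distances from Gus: Akira:1, Bao:1, Fay:2, Kai:2, Lena:1, Leo:3, Mona:3, Omar:1, Pia:2, Yael:2. Sum = 18.
n = 11, so closeness = 10/18 = 5/9.

5/9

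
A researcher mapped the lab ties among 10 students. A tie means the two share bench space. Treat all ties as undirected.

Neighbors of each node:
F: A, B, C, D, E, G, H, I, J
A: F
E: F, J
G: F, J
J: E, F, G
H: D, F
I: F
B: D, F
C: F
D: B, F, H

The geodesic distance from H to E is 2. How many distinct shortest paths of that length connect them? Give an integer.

1

The shortest distance is 2, and the only length-2 path is H–F–E. So there is exactly 1 shortest path.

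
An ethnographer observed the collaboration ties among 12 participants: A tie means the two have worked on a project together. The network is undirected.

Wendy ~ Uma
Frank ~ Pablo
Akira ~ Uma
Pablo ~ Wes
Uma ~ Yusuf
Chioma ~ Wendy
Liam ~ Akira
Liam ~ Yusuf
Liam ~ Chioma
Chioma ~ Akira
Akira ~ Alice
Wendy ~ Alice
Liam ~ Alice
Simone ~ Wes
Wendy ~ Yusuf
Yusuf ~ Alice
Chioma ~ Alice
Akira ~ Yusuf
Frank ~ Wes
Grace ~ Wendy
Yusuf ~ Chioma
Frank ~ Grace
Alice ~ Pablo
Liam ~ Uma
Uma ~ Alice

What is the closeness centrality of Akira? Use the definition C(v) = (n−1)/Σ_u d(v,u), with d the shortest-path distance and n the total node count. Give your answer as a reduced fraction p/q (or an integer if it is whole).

1/2

Distances from Akira: Alice:1, Chioma:1, Frank:3, Grace:3, Liam:1, Pablo:2, Simone:4, Uma:1, Wendy:2, Wes:3, Yusuf:1. Sum = 22.
n = 12, so closeness = 11/22 = 1/2.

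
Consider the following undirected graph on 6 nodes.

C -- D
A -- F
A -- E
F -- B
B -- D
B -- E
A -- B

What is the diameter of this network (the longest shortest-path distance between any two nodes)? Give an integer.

3

Eccentricity of each node (its greatest distance to any other): A:3, B:2, C:3, D:2, E:3, F:3.
The maximum eccentricity is 3, realized for instance by the pair F–C via F – B – D – C. So the diameter is 3.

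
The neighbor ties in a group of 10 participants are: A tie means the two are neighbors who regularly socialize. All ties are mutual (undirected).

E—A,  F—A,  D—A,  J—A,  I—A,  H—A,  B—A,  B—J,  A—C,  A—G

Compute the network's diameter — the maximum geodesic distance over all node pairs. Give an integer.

Eccentricity of each node (its greatest distance to any other): A:1, B:2, C:2, D:2, E:2, F:2, G:2, H:2, I:2, J:2.
The maximum eccentricity is 2, realized for instance by the pair G–B via G – A – B. So the diameter is 2.

2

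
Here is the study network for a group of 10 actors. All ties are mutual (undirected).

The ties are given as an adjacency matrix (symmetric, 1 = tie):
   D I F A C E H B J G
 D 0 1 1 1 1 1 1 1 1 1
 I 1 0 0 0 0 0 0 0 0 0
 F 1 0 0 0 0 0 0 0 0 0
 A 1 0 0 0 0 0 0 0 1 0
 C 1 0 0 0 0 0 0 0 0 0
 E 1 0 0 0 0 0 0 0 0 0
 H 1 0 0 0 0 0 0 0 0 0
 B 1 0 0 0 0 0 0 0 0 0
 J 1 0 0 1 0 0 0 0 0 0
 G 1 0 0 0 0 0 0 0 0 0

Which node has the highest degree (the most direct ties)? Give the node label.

Degrees — A:2, B:1, C:1, D:9, E:1, F:1, G:1, H:1, I:1, J:2.
The maximum is 9, attained only by D.

D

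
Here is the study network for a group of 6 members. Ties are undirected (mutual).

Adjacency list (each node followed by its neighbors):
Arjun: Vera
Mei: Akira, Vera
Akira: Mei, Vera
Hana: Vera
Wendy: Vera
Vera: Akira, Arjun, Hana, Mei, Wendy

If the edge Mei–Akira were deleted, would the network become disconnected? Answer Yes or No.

Even without that edge, Mei still reaches Akira via Mei – Vera – Akira, so the network stays connected. Not a bridge.

No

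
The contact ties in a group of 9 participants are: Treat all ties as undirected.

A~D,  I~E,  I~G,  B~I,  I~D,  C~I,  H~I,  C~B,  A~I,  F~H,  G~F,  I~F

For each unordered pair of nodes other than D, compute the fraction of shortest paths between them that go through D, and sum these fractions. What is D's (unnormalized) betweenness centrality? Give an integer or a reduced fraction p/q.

0

No shortest path between any pair of other nodes passes through D.
Summing the contributions gives betweenness(D) = 0.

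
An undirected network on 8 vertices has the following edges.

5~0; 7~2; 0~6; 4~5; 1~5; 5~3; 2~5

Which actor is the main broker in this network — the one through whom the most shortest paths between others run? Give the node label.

Unnormalized betweenness of each node: 0:6, 1:0, 2:6, 3:0, 4:0, 5:19, 6:0, 7:0.
5 has the largest value, 19, making it the main broker — the node through which the most shortest paths run.

5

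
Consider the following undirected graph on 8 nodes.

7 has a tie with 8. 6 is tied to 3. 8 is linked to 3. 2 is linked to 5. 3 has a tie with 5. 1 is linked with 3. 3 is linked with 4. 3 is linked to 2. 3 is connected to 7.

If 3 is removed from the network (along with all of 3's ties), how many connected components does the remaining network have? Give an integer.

Without 3, the remaining ties split the others into: {7, 8}; {2, 5}; {4}; {6}; {1}.
That's 5 separate components.

5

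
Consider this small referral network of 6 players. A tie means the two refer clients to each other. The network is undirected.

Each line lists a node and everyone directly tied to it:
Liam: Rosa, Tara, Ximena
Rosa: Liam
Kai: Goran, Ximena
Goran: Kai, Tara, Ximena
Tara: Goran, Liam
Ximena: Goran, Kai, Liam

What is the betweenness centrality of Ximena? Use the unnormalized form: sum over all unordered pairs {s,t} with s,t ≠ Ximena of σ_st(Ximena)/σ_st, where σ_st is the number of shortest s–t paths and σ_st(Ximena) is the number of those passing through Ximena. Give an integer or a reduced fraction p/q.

Pairs whose geodesics pass through Ximena — Kai–Rosa: 1; Kai–Liam: 1; Rosa–Goran: 1/2; Liam–Goran: 1/2.
All other pairs contribute 0.
Summing the contributions gives betweenness(Ximena) = 3.

3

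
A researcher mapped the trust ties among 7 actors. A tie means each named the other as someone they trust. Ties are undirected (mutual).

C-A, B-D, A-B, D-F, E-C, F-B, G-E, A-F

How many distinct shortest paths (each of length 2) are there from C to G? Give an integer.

1

The shortest distance is 2, and the only length-2 path is C–E–G. So there is exactly 1 shortest path.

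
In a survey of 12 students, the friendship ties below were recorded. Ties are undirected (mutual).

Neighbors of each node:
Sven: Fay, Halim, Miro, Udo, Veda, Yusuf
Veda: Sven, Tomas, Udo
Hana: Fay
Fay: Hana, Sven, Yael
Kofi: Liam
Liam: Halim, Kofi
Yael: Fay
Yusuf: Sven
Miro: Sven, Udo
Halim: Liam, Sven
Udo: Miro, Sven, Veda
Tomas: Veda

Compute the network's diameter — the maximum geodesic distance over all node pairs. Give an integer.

5

Eccentricity of each node (its greatest distance to any other): Fay:4, Halim:3, Hana:5, Kofi:5, Liam:4, Miro:4, Sven:3, Tomas:5, Udo:4, Veda:4, Yael:5, Yusuf:4.
The maximum eccentricity is 5, realized for instance by the pair Yael–Kofi via Yael – Fay – Sven – Halim – Liam – Kofi. So the diameter is 5.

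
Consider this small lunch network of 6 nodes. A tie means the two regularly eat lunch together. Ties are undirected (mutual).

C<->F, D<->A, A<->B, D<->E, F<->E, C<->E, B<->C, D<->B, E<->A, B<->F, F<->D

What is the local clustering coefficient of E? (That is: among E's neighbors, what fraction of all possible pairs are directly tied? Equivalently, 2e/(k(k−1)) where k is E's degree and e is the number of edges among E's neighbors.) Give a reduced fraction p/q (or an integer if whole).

E's neighbors: A, C, D, and F (k = 4).
Possible neighbor pairs: C(4,2) = 6. Edges among them: A–D, C–F, D–F → e = 3.
Clustering(E) = 3/6 = 1/2.

1/2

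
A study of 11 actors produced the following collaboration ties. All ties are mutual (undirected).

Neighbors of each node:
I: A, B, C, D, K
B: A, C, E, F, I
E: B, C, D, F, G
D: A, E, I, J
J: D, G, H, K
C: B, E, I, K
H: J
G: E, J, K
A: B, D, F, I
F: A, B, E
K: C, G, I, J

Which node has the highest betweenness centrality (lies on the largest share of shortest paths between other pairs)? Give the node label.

Unnormalized betweenness of each node: A:38/15, B:83/30, C:31/15, D:37/5, E:47/6, F:8/15, G:27/10, H:0, I:23/5, J:51/5, K:161/30.
J has the largest value, 51/5, making it the main broker — the node through which the most shortest paths run.

J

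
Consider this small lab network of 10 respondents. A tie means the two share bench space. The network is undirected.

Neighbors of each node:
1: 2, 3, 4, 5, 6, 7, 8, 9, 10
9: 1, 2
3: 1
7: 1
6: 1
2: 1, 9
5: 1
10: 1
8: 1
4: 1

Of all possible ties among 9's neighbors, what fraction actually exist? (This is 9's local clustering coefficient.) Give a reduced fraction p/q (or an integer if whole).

1

9's neighbors: 1 and 2 (k = 2).
Possible neighbor pairs: C(2,2) = 1. Edges among them: 1–2 → e = 1.
Clustering(9) = 1/1.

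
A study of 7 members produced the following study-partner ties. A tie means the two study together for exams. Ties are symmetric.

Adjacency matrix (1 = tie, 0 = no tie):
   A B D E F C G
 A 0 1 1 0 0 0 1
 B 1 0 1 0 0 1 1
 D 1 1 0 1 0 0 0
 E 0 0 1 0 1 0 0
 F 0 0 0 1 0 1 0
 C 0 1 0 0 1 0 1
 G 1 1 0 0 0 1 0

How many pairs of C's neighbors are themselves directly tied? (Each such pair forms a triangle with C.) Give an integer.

1

C's neighbors: B, F, and G.
Neighbor pairs that are themselves tied: C–B–G. Each forms one triangle with C, for 1 in total.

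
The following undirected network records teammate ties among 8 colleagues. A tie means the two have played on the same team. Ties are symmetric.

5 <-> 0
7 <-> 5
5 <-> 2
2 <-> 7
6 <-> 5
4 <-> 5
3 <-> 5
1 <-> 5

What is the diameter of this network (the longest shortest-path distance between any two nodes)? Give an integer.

Eccentricity of each node (its greatest distance to any other): 0:2, 1:2, 2:2, 3:2, 4:2, 5:1, 6:2, 7:2.
The maximum eccentricity is 2, realized for instance by the pair 0–1 via 0 – 5 – 1. So the diameter is 2.

2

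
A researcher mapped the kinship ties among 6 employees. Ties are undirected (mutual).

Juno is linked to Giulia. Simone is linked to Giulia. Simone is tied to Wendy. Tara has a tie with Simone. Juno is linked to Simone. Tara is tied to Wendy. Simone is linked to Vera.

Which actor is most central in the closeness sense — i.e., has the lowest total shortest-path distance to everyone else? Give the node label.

Simone

Farness (sum of distances to all others) for each node — Giulia:8, Juno:8, Simone:5, Tara:8, Vera:9, Wendy:8.
The smallest farness is 5, for Simone, so Simone has the highest closeness.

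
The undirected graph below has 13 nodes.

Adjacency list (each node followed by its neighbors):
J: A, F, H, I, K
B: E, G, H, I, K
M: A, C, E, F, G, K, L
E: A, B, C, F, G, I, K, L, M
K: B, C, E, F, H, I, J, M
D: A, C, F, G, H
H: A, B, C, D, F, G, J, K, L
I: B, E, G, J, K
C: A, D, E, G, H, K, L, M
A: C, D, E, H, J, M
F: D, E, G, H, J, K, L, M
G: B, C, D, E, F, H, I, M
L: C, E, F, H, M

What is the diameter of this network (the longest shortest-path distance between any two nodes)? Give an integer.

Eccentricity of each node (its greatest distance to any other): A:2, B:2, C:2, D:2, E:2, F:2, G:2, H:2, I:2, J:2, K:2, L:2, M:2.
The maximum eccentricity is 2, realized for instance by the pair H–E via H – F – E. So the diameter is 2.

2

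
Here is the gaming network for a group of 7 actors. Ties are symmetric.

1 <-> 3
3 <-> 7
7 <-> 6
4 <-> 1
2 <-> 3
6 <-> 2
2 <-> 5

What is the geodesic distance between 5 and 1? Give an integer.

One shortest route is 5 – 2 – 3 – 1, which uses 3 edges, and at distance 2 from 5 we only reach {3, 6}, which does not include 1. So d(5,1) = 3.

3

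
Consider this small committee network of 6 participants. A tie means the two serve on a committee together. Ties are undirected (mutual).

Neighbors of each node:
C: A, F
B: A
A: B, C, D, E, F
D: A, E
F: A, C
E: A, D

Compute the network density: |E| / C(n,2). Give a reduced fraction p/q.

There are 7 edges and 6 nodes, so the maximum possible is C(6,2) = 15.
Density = 7/15.

7/15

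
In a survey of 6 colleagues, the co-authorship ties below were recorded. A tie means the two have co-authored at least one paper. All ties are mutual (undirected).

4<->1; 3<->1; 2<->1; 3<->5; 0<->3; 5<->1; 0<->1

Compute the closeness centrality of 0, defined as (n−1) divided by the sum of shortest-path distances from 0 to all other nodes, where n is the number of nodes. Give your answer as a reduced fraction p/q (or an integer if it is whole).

5/8

Distances from 0: 1:1, 2:2, 3:1, 4:2, 5:2. Sum = 8.
n = 6, so closeness = 5/8.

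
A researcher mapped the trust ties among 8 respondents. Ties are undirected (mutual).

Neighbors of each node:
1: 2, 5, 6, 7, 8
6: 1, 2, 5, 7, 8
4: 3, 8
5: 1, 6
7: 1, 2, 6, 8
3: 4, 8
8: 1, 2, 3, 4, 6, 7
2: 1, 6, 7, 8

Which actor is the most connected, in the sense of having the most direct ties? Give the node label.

8

Degrees — 1:5, 2:4, 3:2, 4:2, 5:2, 6:5, 7:4, 8:6.
The maximum is 6, attained only by 8.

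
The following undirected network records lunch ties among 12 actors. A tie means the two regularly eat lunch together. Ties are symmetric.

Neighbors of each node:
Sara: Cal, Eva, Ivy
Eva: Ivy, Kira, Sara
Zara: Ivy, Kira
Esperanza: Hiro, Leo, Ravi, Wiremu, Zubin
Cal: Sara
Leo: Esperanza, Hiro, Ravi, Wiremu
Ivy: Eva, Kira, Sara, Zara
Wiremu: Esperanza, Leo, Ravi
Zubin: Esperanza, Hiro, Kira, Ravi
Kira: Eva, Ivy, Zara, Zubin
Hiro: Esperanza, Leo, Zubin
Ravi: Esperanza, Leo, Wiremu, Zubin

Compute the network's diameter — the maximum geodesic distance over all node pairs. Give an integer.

6

Eccentricity of each node (its greatest distance to any other): Cal:6, Esperanza:5, Eva:4, Hiro:5, Ivy:4, Kira:3, Leo:6, Ravi:5, Sara:5, Wiremu:6, Zara:4, Zubin:4.
The maximum eccentricity is 6, realized for instance by the pair Leo–Cal via Leo – Hiro – Zubin – Kira – Eva – Sara – Cal. So the diameter is 6.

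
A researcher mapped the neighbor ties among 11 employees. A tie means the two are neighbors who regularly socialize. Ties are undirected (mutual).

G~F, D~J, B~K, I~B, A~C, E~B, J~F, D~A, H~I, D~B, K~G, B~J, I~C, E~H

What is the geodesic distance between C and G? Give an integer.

4

One shortest route is C – I – B – K – G, which uses 4 edges, and at distance 3 from C we only reach {E, J, K}, which does not include G. So d(C,G) = 4.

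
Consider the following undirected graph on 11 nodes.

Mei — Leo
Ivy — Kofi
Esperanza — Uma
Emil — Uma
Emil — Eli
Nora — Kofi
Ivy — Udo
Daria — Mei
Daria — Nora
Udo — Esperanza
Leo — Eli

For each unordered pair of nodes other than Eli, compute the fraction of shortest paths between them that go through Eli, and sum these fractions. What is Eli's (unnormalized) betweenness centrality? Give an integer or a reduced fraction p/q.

Pairs whose geodesics pass through Eli — Uma–Daria: 1; Uma–Mei: 1; Uma–Leo: 1; Esperanza–Mei: 1; Esperanza–Leo: 1; Udo–Leo: 1; Nora–Emil: 1; Daria–Emil: 1; Mei–Emil: 1; Leo–Emil: 1.
All other pairs contribute 0.
Summing the contributions gives betweenness(Eli) = 10.

10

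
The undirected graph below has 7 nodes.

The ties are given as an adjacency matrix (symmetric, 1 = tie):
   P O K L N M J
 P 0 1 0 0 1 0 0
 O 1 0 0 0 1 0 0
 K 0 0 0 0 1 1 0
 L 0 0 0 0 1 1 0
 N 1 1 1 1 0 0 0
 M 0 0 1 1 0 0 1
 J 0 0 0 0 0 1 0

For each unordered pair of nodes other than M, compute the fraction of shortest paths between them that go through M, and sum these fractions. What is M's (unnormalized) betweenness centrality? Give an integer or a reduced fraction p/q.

11/2

Pairs whose geodesics pass through M — P–J: 2/2; O–J: 2/2; K–L: 1/2; K–J: 1; L–J: 1; N–J: 2/2.
All other pairs contribute 0.
Summing the contributions gives betweenness(M) = 11/2.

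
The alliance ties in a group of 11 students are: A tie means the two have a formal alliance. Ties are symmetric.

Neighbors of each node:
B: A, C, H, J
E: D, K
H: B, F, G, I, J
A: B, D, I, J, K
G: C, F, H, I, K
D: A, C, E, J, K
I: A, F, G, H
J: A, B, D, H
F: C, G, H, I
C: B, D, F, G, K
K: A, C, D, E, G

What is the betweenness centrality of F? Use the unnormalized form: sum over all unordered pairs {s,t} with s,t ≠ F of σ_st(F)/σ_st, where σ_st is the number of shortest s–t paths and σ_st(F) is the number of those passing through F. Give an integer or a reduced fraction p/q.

5/6

Pairs whose geodesics pass through F — H–C: 1/3; C–I: 1/2.
All other pairs contribute 0.
Summing the contributions gives betweenness(F) = 5/6.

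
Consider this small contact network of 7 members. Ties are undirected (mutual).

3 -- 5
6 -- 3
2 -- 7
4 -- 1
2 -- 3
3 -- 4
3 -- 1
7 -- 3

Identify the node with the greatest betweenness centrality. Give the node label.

Unnormalized betweenness of each node: 1:0, 2:0, 3:13, 4:0, 5:0, 6:0, 7:0.
3 has the largest value, 13, making it the main broker — the node through which the most shortest paths run.

3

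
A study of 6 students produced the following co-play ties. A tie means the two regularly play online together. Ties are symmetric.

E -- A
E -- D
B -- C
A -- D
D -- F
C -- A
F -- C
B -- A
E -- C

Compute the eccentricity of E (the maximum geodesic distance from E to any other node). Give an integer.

Distances from E: A:1, B:2, C:1, D:1, F:2.
The largest is 2 (to B and F), so the eccentricity of E is 2.

2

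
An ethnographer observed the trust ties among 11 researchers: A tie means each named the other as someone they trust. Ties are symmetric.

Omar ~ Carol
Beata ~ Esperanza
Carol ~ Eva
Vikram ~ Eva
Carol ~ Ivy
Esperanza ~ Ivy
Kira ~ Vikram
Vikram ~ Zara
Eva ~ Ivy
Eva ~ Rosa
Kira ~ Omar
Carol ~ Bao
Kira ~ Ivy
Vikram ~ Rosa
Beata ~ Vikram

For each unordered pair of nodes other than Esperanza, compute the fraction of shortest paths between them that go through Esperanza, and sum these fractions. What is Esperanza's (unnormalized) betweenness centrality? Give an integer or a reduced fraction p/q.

2

Pairs whose geodesics pass through Esperanza — Beata–Ivy: 1; Beata–Carol: 1/2; Beata–Bao: 1/2.
All other pairs contribute 0.
Summing the contributions gives betweenness(Esperanza) = 2.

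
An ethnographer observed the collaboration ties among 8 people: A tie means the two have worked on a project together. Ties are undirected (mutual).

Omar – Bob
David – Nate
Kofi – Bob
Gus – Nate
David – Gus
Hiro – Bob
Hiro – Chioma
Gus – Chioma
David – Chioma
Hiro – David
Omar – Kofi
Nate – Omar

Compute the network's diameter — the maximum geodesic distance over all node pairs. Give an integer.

3

Eccentricity of each node (its greatest distance to any other): Bob:3, Chioma:3, David:3, Gus:3, Hiro:2, Kofi:3, Nate:2, Omar:3.
The maximum eccentricity is 3, realized for instance by the pair Omar–Chioma via Omar – Bob – Hiro – Chioma. So the diameter is 3.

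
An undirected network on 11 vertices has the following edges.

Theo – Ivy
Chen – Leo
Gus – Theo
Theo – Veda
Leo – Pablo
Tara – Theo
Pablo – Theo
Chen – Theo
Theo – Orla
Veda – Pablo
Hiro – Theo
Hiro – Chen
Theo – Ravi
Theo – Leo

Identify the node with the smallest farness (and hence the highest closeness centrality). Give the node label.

Farness (sum of distances to all others) for each node — Chen:17, Gus:19, Hiro:18, Ivy:19, Leo:17, Orla:19, Pablo:17, Ravi:19, Tara:19, Theo:10, Veda:18.
The smallest farness is 10, for Theo, so Theo has the highest closeness.

Theo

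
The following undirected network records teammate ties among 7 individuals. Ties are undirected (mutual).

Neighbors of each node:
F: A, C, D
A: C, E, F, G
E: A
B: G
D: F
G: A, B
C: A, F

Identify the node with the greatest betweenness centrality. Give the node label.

Unnormalized betweenness of each node: A:11, B:0, C:0, D:0, E:0, F:5, G:5.
A has the largest value, 11, making it the main broker — the node through which the most shortest paths run.

A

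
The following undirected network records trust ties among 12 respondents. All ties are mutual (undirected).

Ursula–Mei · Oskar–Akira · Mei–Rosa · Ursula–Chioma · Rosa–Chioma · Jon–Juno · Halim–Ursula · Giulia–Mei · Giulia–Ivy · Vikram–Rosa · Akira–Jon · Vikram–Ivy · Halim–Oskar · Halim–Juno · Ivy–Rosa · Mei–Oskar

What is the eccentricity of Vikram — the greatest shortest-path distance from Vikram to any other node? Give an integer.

Distances from Vikram: Akira:4, Chioma:2, Giulia:2, Halim:4, Ivy:1, Jon:5, Juno:5, Mei:2, Oskar:3, Rosa:1, Ursula:3.
The largest is 5 (to Juno and Jon), so the eccentricity of Vikram is 5.

5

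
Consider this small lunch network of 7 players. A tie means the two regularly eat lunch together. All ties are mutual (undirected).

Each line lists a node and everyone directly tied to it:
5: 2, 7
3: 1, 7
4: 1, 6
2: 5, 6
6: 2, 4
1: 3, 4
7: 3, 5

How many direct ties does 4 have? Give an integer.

2

4 is directly tied to 1 and 6. That is 2 neighbors, so the degree of 4 is 2.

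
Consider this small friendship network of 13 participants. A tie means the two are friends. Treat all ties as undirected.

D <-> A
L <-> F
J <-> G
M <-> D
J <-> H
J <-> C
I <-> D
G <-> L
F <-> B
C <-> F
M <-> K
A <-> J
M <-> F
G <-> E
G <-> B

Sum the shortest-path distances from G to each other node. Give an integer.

Distances from G: A:2, B:1, C:2, D:3, E:1, F:2, H:2, I:4, J:1, K:4, L:1, M:3.
Sum = 2 + 1 + 2 + 3 + 1 + 2 + 2 + 4 + 1 + 4 + 1 + 3 = 26.

26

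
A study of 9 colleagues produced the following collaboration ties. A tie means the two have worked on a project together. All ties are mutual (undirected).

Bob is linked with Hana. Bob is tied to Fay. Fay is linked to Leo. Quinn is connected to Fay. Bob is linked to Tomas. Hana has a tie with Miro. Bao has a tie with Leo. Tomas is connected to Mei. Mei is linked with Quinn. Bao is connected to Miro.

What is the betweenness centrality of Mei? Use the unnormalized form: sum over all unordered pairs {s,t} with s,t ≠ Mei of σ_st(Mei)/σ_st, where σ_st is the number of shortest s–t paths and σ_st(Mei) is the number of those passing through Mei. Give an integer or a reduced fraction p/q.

Pairs whose geodesics pass through Mei — Quinn–Tomas: 1.
All other pairs contribute 0.
Summing the contributions gives betweenness(Mei) = 1.

1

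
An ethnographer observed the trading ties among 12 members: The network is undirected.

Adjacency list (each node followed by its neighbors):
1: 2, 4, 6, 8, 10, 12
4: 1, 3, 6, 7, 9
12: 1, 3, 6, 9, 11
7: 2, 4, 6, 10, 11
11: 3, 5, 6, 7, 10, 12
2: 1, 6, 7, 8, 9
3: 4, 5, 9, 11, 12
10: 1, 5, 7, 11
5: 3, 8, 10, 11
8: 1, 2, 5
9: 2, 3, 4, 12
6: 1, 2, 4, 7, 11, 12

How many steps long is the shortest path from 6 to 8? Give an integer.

One shortest route is 6 – 2 – 8, which uses 2 edges, and 6 and 8 are not directly tied, so nothing shorter exists. So d(6,8) = 2.

2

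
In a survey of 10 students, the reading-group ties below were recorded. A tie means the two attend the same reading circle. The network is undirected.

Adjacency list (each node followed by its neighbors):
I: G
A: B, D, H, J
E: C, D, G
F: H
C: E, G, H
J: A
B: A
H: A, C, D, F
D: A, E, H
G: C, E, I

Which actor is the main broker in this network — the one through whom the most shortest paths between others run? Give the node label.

A

Unnormalized betweenness of each node: A:15, B:0, C:8, D:7, E:11/2, F:0, G:8, H:29/2, I:0, J:0.
A has the largest value, 15, making it the main broker — the node through which the most shortest paths run.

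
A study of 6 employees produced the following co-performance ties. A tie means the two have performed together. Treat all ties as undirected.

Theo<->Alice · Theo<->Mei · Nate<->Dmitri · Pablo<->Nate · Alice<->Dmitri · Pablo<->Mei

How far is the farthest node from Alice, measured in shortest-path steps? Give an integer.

Distances from Alice: Dmitri:1, Mei:2, Nate:2, Pablo:3, Theo:1.
The largest is 3 (to Pablo), so the eccentricity of Alice is 3.

3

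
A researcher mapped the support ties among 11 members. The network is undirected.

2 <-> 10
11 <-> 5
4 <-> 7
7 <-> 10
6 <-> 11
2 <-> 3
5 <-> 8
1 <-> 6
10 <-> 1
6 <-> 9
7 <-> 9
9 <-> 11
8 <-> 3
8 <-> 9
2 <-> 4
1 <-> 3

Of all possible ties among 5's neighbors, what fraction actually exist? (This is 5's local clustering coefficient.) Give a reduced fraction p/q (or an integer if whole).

0

5's neighbors: 8 and 11 (k = 2).
Possible neighbor pairs: C(2,2) = 1. Edges among them: none → e = 0.
Clustering(5) = 0/1.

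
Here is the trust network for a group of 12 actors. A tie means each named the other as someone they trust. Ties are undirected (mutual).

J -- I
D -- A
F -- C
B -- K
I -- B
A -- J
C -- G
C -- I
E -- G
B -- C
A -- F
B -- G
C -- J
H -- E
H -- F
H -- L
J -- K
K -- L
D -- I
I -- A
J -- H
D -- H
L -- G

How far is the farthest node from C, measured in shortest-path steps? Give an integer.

2

Distances from C: A:2, B:1, D:2, E:2, F:1, G:1, H:2, I:1, J:1, K:2, L:2.
The largest is 2 (to A, H, K, D, L, and E), so the eccentricity of C is 2.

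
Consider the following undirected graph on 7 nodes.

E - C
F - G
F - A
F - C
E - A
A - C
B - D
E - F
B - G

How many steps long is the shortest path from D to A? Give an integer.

4

One shortest route is D – B – G – F – A, which uses 4 edges, and at distance 3 from D we only reach {F}, which does not include A. So d(D,A) = 4.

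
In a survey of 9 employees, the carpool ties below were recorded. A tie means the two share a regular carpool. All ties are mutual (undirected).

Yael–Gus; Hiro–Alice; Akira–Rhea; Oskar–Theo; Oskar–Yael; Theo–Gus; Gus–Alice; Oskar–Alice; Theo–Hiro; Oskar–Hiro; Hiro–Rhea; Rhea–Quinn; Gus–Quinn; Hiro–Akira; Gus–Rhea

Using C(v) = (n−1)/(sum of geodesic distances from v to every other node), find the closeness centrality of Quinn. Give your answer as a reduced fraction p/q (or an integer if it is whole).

8/15

Distances from Quinn: Akira:2, Alice:2, Gus:1, Hiro:2, Oskar:3, Rhea:1, Theo:2, Yael:2. Sum = 15.
n = 9, so closeness = 8/15.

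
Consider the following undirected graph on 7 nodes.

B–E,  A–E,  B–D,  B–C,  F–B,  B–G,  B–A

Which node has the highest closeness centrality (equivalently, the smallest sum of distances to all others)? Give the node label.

Farness (sum of distances to all others) for each node — A:10, B:6, C:11, D:11, E:10, F:11, G:11.
The smallest farness is 6, for B, so B has the highest closeness.

B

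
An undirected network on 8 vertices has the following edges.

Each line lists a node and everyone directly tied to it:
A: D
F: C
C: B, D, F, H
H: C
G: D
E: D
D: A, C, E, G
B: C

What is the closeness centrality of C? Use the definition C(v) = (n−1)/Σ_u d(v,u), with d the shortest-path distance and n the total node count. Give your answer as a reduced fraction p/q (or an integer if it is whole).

Distances from C: A:2, B:1, D:1, E:2, F:1, G:2, H:1. Sum = 10.
n = 8, so closeness = 7/10.

7/10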